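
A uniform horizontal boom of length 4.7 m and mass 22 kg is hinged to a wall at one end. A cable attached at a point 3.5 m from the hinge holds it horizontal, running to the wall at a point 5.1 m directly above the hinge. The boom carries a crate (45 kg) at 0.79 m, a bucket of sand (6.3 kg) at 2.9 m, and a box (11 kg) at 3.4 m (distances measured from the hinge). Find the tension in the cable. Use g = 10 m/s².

Choose the hinge as the axis so the unknown hinge reaction has zero arm there.
Beam weight: 22 × 10 = 220 N down at 2.35 m → arm 2.35 m, τ = 220 × 2.35 = 517 N·m clockwise.
Crate: 45 × 10 = 450 N down at 0.79 m → arm 0.79 m, τ = 450 × 0.79 = 355.5 N·m clockwise.
Bucket of sand: 6.3 × 10 = 63 N down at 2.9 m → arm 2.9 m, τ = 63 × 2.9 = 182.7 N·m clockwise.
Box: 11 × 10 = 110 N down at 3.4 m → arm 3.4 m, τ = 110 × 3.4 = 374 N·m clockwise.
Total clockwise load moment = 1429 N·m.
The cable tension T acts at 3.5 m; only its component perpendicular to the boom, T sinθ, produces torque. sinθ = h/√(h²+d²) = 5.1/√(5.1²+3.5²) = 0.8245.
Setting net torque to zero: T × 3.5 × 0.8245 = 1429 → T = 1429 / 2.886 = 495 N.

T ≈ 495 N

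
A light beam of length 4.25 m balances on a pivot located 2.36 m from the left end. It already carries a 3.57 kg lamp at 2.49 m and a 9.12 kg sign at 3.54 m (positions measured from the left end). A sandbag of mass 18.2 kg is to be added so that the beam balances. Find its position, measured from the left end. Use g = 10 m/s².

Taking torques about the pivot (at 2.36 m from the left end):
Lamp: 3.57 × 10 = 35.7 N down at 2.49 m → arm 0.13 m, τ = 35.7 × 0.13 = 4.641 N·m clockwise.
Sign: 9.12 × 10 = 91.2 N down at 3.54 m → arm 1.18 m, τ = 91.2 × 1.18 = 107.6 N·m clockwise.
Net moment of existing loads = 112.2 N·m clockwise.
The sandbag weighs 18.2 × 10 = 182 N and must supply an equal counterclockwise moment, so its lever arm about the pivot is 112.2 / 182 = 0.616 m.
That puts it at 2.36 − 0.616 = 1.74 m from the left end.

x ≈ 1.74 m from the left end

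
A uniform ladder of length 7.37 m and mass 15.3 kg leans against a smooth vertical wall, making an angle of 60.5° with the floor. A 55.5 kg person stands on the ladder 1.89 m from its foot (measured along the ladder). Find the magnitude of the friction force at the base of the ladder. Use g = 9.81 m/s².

Taking torques about the foot of the ladder:
Ladder weight 15.3×9.81 = 150.1 N acts at 3.685 m along the ladder; its horizontal arm is 3.685·cos60.5° = 1.815 m → τ = 272.4 N·m clockwise.
Person: 55.5×9.81 = 544.5 N at 1.89 m → arm 0.9307 m → τ = 506.8 N·m clockwise.
Wall normal N acts horizontally at the top; its moment arm is the height L sinθ = 7.37·sin60.5° = 6.415 m, counterclockwise.
Setting net torque to zero: N × 6.415 = 779.2 → N = 121 N.
ΣFx = 0: friction at the foot balances the wall's push, so f = N_wall = 121 N.

f ≈ 121 N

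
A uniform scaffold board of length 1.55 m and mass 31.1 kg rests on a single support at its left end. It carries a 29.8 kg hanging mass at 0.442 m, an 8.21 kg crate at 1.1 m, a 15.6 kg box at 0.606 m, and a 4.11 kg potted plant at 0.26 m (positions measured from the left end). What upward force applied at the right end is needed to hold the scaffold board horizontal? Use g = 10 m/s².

Taking torques about the left end:
Beam weight: 31.1 × 10 = 311 N down at 0.775 m → arm 0.775 m, τ = 311 × 0.775 = 241 N·m clockwise.
Hanging mass: 29.8 × 10 = 298 N down at 0.442 m → arm 0.442 m, τ = 298 × 0.442 = 131.7 N·m clockwise.
Crate: 8.21 × 10 = 82.1 N down at 1.1 m → arm 1.1 m, τ = 82.1 × 1.1 = 90.31 N·m clockwise.
Box: 15.6 × 10 = 156 N down at 0.606 m → arm 0.606 m, τ = 156 × 0.606 = 94.54 N·m clockwise.
Potted plant: 4.11 × 10 = 41.1 N down at 0.26 m → arm 0.26 m, τ = 41.1 × 0.26 = 10.69 N·m clockwise.
Net moment of the loads = 568.2 N·m clockwise.
The upward force F acts at the right end, arm 1.55 m, giving F × 1.55 counterclockwise.
Στ = 0 ⇒ F × 1.55 = 568.2 ⇒ F = 568.2 / 1.55 = 367 N.

F ≈ 367 N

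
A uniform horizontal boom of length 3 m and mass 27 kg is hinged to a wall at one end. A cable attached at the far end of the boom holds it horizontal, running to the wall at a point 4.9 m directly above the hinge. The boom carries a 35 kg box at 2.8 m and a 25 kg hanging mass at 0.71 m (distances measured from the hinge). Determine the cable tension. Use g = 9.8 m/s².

Take moments about the hinge.
Beam weight: 27 × 9.8 = 264.6 N down at 1.5 m → arm 1.5 m, τ = 264.6 × 1.5 = 396.9 N·m clockwise.
Box: 35 × 9.8 = 343 N down at 2.8 m → arm 2.8 m, τ = 343 × 2.8 = 960.4 N·m clockwise.
Hanging mass: 25 × 9.8 = 245 N down at 0.71 m → arm 0.71 m, τ = 245 × 0.71 = 173.9 N·m clockwise.
Total clockwise load moment = 1531 N·m.
The cable tension T acts at 3 m; only its component perpendicular to the boom, T sinθ, produces torque. sinθ = h/√(h²+d²) = 4.9/√(4.9²+3²) = 0.8529.
Στ = 0 ⇒ T × 3 × 0.8529 = 1531 ⇒ T = 1531 / 2.559 = 598 N.

T ≈ 598 N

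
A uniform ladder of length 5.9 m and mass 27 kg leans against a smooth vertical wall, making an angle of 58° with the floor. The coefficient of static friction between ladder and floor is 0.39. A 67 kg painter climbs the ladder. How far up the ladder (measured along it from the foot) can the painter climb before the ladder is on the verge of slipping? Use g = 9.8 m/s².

d ≈ 3.98 m

Take moments about the foot of the ladder.
Ladder weight 27×9.8 = 264.6 N acts at 2.95 m along the ladder; its horizontal arm is 2.95·cos58° = 1.563 m → τ = 413.6 N·m clockwise.
Painter weight 67×9.8 = 656.6 N at distance d → arm d·cos58° → τ = 656.6·d·0.5299 clockwise.
Wall normal N at the top has arm L sinθ = 5.003 m counterclockwise, so Στ = 0 gives N·5.003 = 413.6 + 347.9·d.
ΣFy = 0 ⇒ N_floor = 921.2 N, so the maximum friction is μ_s·N_floor = 0.39×921.2 = 359.3 N. ΣFx = 0 ⇒ N_wall = f, so at the slipping point N = 359.3 N.
Substituting: 359.3×5.003 = 413.6 + 347.9·d ⇒ d = (1798 − 413.6) / 347.9 = 3.98 m.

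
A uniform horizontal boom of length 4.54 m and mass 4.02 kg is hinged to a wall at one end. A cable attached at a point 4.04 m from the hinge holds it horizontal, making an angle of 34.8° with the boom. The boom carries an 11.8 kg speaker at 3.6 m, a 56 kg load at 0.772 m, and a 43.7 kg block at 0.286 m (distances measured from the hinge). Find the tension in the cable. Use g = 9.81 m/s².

Taking torques about the hinge:
Beam weight: 4.02 × 9.81 = 39.44 N down at 2.27 m → arm 2.27 m, τ = 39.44 × 2.27 = 89.53 N·m clockwise.
Speaker: 11.8 × 9.81 = 115.8 N down at 3.6 m → arm 3.6 m, τ = 115.8 × 3.6 = 416.9 N·m clockwise.
Load: 56 × 9.81 = 549.4 N down at 0.772 m → arm 0.772 m, τ = 549.4 × 0.772 = 424.1 N·m clockwise.
Block: 43.7 × 9.81 = 428.7 N down at 0.286 m → arm 0.286 m, τ = 428.7 × 0.286 = 122.6 N·m clockwise.
Total clockwise load moment = 1053 N·m.
The cable tension T acts at 4.04 m; only its component perpendicular to the boom, T sinθ, produces torque. sin 34.8° = 0.5707.
Στ = 0 ⇒ T × 4.04 × 0.5707 = 1053 ⇒ T = 1053 / 2.306 = 457 N.

T ≈ 457 N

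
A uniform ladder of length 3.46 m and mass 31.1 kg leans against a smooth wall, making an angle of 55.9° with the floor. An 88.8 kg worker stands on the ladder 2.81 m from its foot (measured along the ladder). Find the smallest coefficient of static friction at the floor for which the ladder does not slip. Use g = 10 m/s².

Take moments about the foot of the ladder.
Ladder weight 31.1×10 = 311 N acts at 1.73 m along the ladder; its horizontal arm is 1.73·cos55.9° = 0.9699 m → τ = 301.6 N·m clockwise.
Worker: 88.8×10 = 888 N at 2.81 m → arm 1.575 m → τ = 1399 N·m clockwise.
Wall normal N acts horizontally at the top; its moment arm is the height L sinθ = 3.46·sin55.9° = 2.865 m, counterclockwise.
Στ = 0 ⇒ N × 2.865 = 1701 ⇒ N = 593.7 N.
ΣFx = 0 ⇒ f = N_wall = 593.7 N. ΣFy = 0 ⇒ N_floor = 1199 N.
μ_min = f / N_floor = 593.7 / 1199 = 0.495.

μ_min ≈ 0.495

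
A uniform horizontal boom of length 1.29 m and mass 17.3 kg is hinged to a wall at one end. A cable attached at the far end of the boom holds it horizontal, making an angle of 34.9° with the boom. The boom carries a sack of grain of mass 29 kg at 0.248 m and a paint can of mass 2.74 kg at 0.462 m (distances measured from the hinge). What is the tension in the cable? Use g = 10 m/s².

T ≈ 266 N

Sum moments about the hinge (the unknown hinge reaction has zero arm there).
Beam weight: 17.3 × 10 = 173 N down at 0.645 m → arm 0.645 m, τ = 173 × 0.645 = 111.6 N·m clockwise.
Sack of grain: 29 × 10 = 290 N down at 0.248 m → arm 0.248 m, τ = 290 × 0.248 = 71.92 N·m clockwise.
Paint can: 2.74 × 10 = 27.4 N down at 0.462 m → arm 0.462 m, τ = 27.4 × 0.462 = 12.66 N·m clockwise.
Total clockwise load moment = 196.2 N·m.
The cable tension T acts at 1.29 m; only its component perpendicular to the boom, T sinθ, produces torque. sin 34.9° = 0.5721.
Setting net torque to zero: T × 1.29 × 0.5721 = 196.2 → T = 196.2 / 0.738 = 266 N.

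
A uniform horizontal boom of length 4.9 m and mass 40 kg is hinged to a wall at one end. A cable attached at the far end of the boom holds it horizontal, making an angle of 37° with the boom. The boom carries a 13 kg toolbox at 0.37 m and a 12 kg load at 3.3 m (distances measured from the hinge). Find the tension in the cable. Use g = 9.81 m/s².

T ≈ 474 N

Take moments about the hinge.
Beam weight: 40 × 9.81 = 392.4 N down at 2.45 m → arm 2.45 m, τ = 392.4 × 2.45 = 961.4 N·m clockwise.
Toolbox: 13 × 9.81 = 127.5 N down at 0.37 m → arm 0.37 m, τ = 127.5 × 0.37 = 47.17 N·m clockwise.
Load: 12 × 9.81 = 117.7 N down at 3.3 m → arm 3.3 m, τ = 117.7 × 3.3 = 388.4 N·m clockwise.
Total clockwise load moment = 1397 N·m.
The cable tension T acts at 4.9 m; only its component perpendicular to the boom, T sinθ, produces torque. sin 37° = 0.6018.
Στ = 0 ⇒ T × 4.9 × 0.6018 = 1397 ⇒ T = 1397 / 2.949 = 474 N.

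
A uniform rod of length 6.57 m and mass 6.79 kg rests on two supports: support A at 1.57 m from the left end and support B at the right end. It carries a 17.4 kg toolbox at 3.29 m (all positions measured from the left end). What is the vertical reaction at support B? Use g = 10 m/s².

R_B ≈ 83.1 N

Take moments about support A.
Beam weight: 6.79 × 10 = 67.9 N down at 3.285 m → arm 1.715 m, τ = 67.9 × 1.715 = 116.4 N·m clockwise.
Toolbox: 17.4 × 10 = 174 N down at 3.29 m → arm 1.72 m, τ = 174 × 1.72 = 299.3 N·m clockwise.
Net load moment about support A = 415.7 N·m clockwise.
Reaction R at support B is upward at 6.57 m, arm 5 m → moment R × 5 counterclockwise.
Balancing moments: R × 5 = 415.7, giving R = 83.1 N.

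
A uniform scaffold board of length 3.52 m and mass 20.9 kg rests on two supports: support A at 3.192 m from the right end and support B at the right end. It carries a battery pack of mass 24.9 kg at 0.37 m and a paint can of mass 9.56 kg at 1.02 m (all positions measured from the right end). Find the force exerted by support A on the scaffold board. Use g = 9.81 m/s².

About support B:
Beam weight: 20.9 × 9.81 = 205 N down at 1.76 m → arm 1.76 m, τ = 205 × 1.76 = 360.8 N·m counterclockwise.
Battery pack: 24.9 × 9.81 = 244.3 N down at 0.37 m → arm 0.37 m, τ = 244.3 × 0.37 = 90.39 N·m counterclockwise.
Paint can: 9.56 × 9.81 = 93.78 N down at 1.02 m → arm 1.02 m, τ = 93.78 × 1.02 = 95.66 N·m counterclockwise.
Net load moment about support B = 546.9 N·m counterclockwise.
Reaction R at support A is upward at 3.192 m, arm 3.192 m → moment R × 3.192 clockwise.
Στ = 0 ⇒ R × 3.192 = 546.9 ⇒ R = 171 N.

R_A ≈ 171 N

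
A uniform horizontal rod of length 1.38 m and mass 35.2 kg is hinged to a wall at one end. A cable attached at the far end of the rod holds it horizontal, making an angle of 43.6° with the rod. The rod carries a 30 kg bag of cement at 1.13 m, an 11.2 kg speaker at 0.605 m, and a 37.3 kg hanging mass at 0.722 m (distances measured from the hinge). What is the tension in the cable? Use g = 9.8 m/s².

T ≈ 946 N

Taking torques about the hinge:
Beam weight: 35.2 × 9.8 = 345 N down at 0.69 m → arm 0.69 m, τ = 345 × 0.69 = 238 N·m clockwise.
Bag of cement: 30 × 9.8 = 294 N down at 1.13 m → arm 1.13 m, τ = 294 × 1.13 = 332.2 N·m clockwise.
Speaker: 11.2 × 9.8 = 109.8 N down at 0.605 m → arm 0.605 m, τ = 109.8 × 0.605 = 66.43 N·m clockwise.
Hanging mass: 37.3 × 9.8 = 365.5 N down at 0.722 m → arm 0.722 m, τ = 365.5 × 0.722 = 263.9 N·m clockwise.
Total clockwise load moment = 900.5 N·m.
The cable tension T acts at 1.38 m; only its component perpendicular to the rod, T sinθ, produces torque. sin 43.6° = 0.6896.
For rotational equilibrium, T × 1.38 × 0.6896 = 900.5, so T = 900.5 / 0.9516 = 946 N.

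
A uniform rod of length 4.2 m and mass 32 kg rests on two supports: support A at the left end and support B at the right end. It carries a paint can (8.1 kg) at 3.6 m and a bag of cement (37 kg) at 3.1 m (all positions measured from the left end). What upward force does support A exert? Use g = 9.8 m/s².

Take moments about support B.
Beam weight: 32 × 9.8 = 313.6 N down at 2.1 m → arm 2.1 m, τ = 313.6 × 2.1 = 658.6 N·m counterclockwise.
Paint can: 8.1 × 9.8 = 79.38 N down at 3.6 m → arm 0.6 m, τ = 79.38 × 0.6 = 47.63 N·m counterclockwise.
Bag of cement: 37 × 9.8 = 362.6 N down at 3.1 m → arm 1.1 m, τ = 362.6 × 1.1 = 398.9 N·m counterclockwise.
Net load moment about support B = 1105 N·m counterclockwise.
Reaction R at support A is upward at 0 m, arm 4.2 m → moment R × 4.2 clockwise.
For rotational equilibrium, R × 4.2 = 1105, so R = 263 N.

R_A ≈ 263 N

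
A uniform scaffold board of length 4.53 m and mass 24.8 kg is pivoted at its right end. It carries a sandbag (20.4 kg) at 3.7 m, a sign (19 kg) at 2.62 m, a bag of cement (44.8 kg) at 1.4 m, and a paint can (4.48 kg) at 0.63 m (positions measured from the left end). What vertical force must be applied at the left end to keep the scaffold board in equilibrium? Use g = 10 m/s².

Choose the right end as the axis so the unknown pivot reaction has zero arm there.
Beam weight: 24.8 × 10 = 248 N down at 2.265 m → arm 2.265 m, τ = 248 × 2.265 = 561.7 N·m counterclockwise.
Sandbag: 20.4 × 10 = 204 N down at 3.7 m → arm 0.83 m, τ = 204 × 0.83 = 169.3 N·m counterclockwise.
Sign: 19 × 10 = 190 N down at 2.62 m → arm 1.91 m, τ = 190 × 1.91 = 362.9 N·m counterclockwise.
Bag of cement: 44.8 × 10 = 448 N down at 1.4 m → arm 3.13 m, τ = 448 × 3.13 = 1402 N·m counterclockwise.
Paint can: 4.48 × 10 = 44.8 N down at 0.63 m → arm 3.9 m, τ = 44.8 × 3.9 = 174.7 N·m counterclockwise.
Net moment of the loads = 2671 N·m counterclockwise.
The upward force F acts at the left end, arm 4.53 m, giving F × 4.53 clockwise.
Balancing moments: F × 4.53 = 2671, giving F = 2671 / 4.53 = 590 N.

F ≈ 590 N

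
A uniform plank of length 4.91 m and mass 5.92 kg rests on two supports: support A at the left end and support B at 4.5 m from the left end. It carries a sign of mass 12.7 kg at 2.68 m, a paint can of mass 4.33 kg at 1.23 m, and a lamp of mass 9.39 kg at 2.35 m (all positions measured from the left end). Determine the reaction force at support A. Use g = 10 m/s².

R_A ≈ 155 N

Sum moments about support B (its reaction then has zero moment arm).
Beam weight: 5.92 × 10 = 59.2 N down at 2.455 m → arm 2.045 m, τ = 59.2 × 2.045 = 121.1 N·m counterclockwise.
Sign: 12.7 × 10 = 127 N down at 2.68 m → arm 1.82 m, τ = 127 × 1.82 = 231.1 N·m counterclockwise.
Paint can: 4.33 × 10 = 43.3 N down at 1.23 m → arm 3.27 m, τ = 43.3 × 3.27 = 141.6 N·m counterclockwise.
Lamp: 9.39 × 10 = 93.9 N down at 2.35 m → arm 2.15 m, τ = 93.9 × 2.15 = 201.9 N·m counterclockwise.
Net load moment about support B = 695.7 N·m counterclockwise.
Reaction R at support A is upward at 0 m, arm 4.5 m → moment R × 4.5 clockwise.
Setting net torque to zero: R × 4.5 = 695.7 → R = 155 N.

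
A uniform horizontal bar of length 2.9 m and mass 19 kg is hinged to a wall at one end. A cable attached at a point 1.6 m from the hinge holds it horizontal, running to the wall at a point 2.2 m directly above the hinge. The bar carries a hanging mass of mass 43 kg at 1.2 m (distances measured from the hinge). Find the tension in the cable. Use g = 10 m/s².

Choose the hinge as the axis so the unknown hinge reaction has zero arm there.
Beam weight: 19 × 10 = 190 N down at 1.45 m → arm 1.45 m, τ = 190 × 1.45 = 275.5 N·m clockwise.
Hanging mass: 43 × 10 = 430 N down at 1.2 m → arm 1.2 m, τ = 430 × 1.2 = 516 N·m clockwise.
Total clockwise load moment = 791.5 N·m.
The cable tension T acts at 1.6 m; only its component perpendicular to the bar, T sinθ, produces torque. sinθ = h/√(h²+d²) = 2.2/√(2.2²+1.6²) = 0.8087.
For rotational equilibrium, T × 1.6 × 0.8087 = 791.5, so T = 791.5 / 1.294 = 612 N.

T ≈ 612 N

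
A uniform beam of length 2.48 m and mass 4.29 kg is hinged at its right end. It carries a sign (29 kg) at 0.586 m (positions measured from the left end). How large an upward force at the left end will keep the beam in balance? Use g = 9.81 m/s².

F ≈ 238 N

About the right end:
Beam weight: 4.29 × 9.81 = 42.08 N down at 1.24 m → arm 1.24 m, τ = 42.08 × 1.24 = 52.18 N·m counterclockwise.
Sign: 29 × 9.81 = 284.5 N down at 0.586 m → arm 1.894 m, τ = 284.5 × 1.894 = 538.8 N·m counterclockwise.
Net moment of the loads = 591 N·m counterclockwise.
The upward force F acts at the left end, arm 2.48 m, giving F × 2.48 clockwise.
Balancing moments: F × 2.48 = 591, giving F = 591 / 2.48 = 238 N.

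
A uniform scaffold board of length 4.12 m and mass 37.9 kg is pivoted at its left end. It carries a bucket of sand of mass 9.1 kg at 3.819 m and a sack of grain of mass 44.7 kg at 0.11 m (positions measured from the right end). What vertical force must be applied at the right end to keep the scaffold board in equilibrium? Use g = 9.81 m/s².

Taking torques about the left end:
Beam weight: 37.9 × 9.81 = 371.8 N down at 2.06 m → arm 2.06 m, τ = 371.8 × 2.06 = 765.9 N·m clockwise.
Bucket of sand: 9.1 × 9.81 = 89.27 N down at 3.819 m → arm 0.301 m, τ = 89.27 × 0.301 = 26.87 N·m clockwise.
Sack of grain: 44.7 × 9.81 = 438.5 N down at 0.11 m → arm 4.01 m, τ = 438.5 × 4.01 = 1758 N·m clockwise.
Net moment of the loads = 2551 N·m clockwise.
The upward force F acts at the right end, arm 4.12 m, giving F × 4.12 counterclockwise.
Setting net torque to zero: F × 4.12 = 2551 → F = 2551 / 4.12 = 619 N.

F ≈ 619 N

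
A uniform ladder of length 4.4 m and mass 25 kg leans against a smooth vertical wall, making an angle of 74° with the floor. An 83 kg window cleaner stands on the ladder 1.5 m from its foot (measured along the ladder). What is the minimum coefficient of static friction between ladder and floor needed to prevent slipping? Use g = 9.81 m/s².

μ_min ≈ 0.108

Sum moments about the foot of the ladder (the floor normal and friction both act there and drop out).
Ladder weight 25×9.81 = 245.2 N acts at 2.2 m along the ladder; its horizontal arm is 2.2·cos74° = 0.6064 m → τ = 148.7 N·m clockwise.
Window cleaner: 83×9.81 = 814.2 N at 1.5 m → arm 0.4135 m → τ = 336.7 N·m clockwise.
Wall normal N acts horizontally at the top; its moment arm is the height L sinθ = 4.4·sin74° = 4.23 m, counterclockwise.
Setting net torque to zero: N × 4.23 = 485.4 → N = 114.8 N.
ΣFx = 0 ⇒ f = N_wall = 114.8 N. ΣFy = 0 ⇒ N_floor = 1059 N.
μ_min = f / N_floor = 114.8 / 1059 = 0.108.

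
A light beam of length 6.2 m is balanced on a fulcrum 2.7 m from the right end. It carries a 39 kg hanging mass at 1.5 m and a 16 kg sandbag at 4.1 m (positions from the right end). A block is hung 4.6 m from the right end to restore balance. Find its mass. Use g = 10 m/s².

Sum moments about the fulcrum (at 2.7 m from the right end) (the support reaction has zero arm there).
Hanging mass: 39 × 10 = 390 N down at 1.5 m → arm 1.2 m, τ = 390 × 1.2 = 468 N·m clockwise.
Sandbag: 16 × 10 = 160 N down at 4.1 m → arm 1.4 m, τ = 160 × 1.4 = 224 N·m counterclockwise.
Net moment of known loads = 244 N·m clockwise.
An unknown mass m at 4.6 m has arm 1.9 m; its moment is m·g·1.9 counterclockwise.
Στ = 0 ⇒ m × 10 × 1.9 = 244 ⇒ m = 244 / (10 × 1.9) = 12.8 kg.

m ≈ 12.8 kg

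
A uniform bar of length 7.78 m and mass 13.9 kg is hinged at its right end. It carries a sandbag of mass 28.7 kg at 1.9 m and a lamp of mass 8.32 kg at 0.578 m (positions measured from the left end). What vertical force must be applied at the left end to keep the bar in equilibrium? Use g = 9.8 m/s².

Take moments about the right end.
Beam weight: 13.9 × 9.8 = 136.2 N down at 3.89 m → arm 3.89 m, τ = 136.2 × 3.89 = 529.8 N·m counterclockwise.
Sandbag: 28.7 × 9.8 = 281.3 N down at 1.9 m → arm 5.88 m, τ = 281.3 × 5.88 = 1654 N·m counterclockwise.
Lamp: 8.32 × 9.8 = 81.54 N down at 0.578 m → arm 7.202 m, τ = 81.54 × 7.202 = 587.3 N·m counterclockwise.
Net moment of the loads = 2771 N·m counterclockwise.
The upward force F acts at the left end, arm 7.78 m, giving F × 7.78 clockwise.
Balancing moments: F × 7.78 = 2771, giving F = 2771 / 7.78 = 356 N.

F ≈ 356 N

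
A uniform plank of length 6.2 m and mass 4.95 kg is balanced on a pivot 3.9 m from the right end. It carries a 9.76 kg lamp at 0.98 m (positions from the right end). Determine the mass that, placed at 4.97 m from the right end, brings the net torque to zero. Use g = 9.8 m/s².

About the pivot (at 3.9 m from the right end):
Beam weight: 4.95 × 9.8 = 48.51 N down at 3.1 m → arm 0.8 m, τ = 48.51 × 0.8 = 38.81 N·m clockwise.
Lamp: 9.76 × 9.8 = 95.65 N down at 0.98 m → arm 2.92 m, τ = 95.65 × 2.92 = 279.3 N·m clockwise.
Net moment of known loads = 318.1 N·m clockwise.
An unknown mass m at 4.97 m has arm 1.07 m; its moment is m·g·1.07 counterclockwise.
Setting net torque to zero: m × 9.8 × 1.07 = 318.1 → m = 318.1 / (9.8 × 1.07) = 30.3 kg.

m ≈ 30.3 kg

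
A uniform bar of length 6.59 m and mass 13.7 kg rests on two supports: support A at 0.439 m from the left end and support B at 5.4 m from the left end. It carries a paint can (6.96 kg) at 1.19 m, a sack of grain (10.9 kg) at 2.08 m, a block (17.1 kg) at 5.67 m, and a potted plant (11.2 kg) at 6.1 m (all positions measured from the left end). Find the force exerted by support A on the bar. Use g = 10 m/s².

Taking torques about support B:
Beam weight: 13.7 × 10 = 137 N down at 3.295 m → arm 2.105 m, τ = 137 × 2.105 = 288.4 N·m counterclockwise.
Paint can: 6.96 × 10 = 69.6 N down at 1.19 m → arm 4.21 m, τ = 69.6 × 4.21 = 293 N·m counterclockwise.
Sack of grain: 10.9 × 10 = 109 N down at 2.08 m → arm 3.32 m, τ = 109 × 3.32 = 361.9 N·m counterclockwise.
Block: 17.1 × 10 = 171 N down at 5.67 m → arm 0.27 m, τ = 171 × 0.27 = 46.17 N·m clockwise.
Potted plant: 11.2 × 10 = 112 N down at 6.1 m → arm 0.7 m, τ = 112 × 0.7 = 78.4 N·m clockwise.
Net load moment about support B = 818.7 N·m counterclockwise.
Reaction R at support A is upward at 0.439 m, arm 4.961 m → moment R × 4.961 clockwise.
Setting net torque to zero: R × 4.961 = 818.7 → R = 165 N.

R_A ≈ 165 N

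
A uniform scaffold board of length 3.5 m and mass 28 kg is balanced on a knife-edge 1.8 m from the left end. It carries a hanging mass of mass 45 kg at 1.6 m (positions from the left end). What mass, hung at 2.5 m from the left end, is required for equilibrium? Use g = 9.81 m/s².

Choose the knife-edge (at 1.8 m from the left end) as the axis so the support reaction has zero arm there.
Beam weight: 28 × 9.81 = 274.7 N down at 1.75 m → arm 0.05 m, τ = 274.7 × 0.05 = 13.73 N·m counterclockwise.
Hanging mass: 45 × 9.81 = 441.5 N down at 1.6 m → arm 0.2 m, τ = 441.5 × 0.2 = 88.3 N·m counterclockwise.
Net moment of known loads = 102 N·m counterclockwise.
An unknown mass m at 2.5 m has arm 0.7 m; its moment is m·g·0.7 clockwise.
Setting net torque to zero: m × 9.81 × 0.7 = 102 → m = 102 / (9.81 × 0.7) = 14.9 kg.

m ≈ 14.9 kg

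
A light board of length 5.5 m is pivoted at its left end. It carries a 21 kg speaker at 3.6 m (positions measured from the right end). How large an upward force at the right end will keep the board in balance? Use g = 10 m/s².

F ≈ 72.5 N

Taking torques about the left end:
Speaker: 21 × 10 = 210 N down at 3.6 m → arm 1.9 m, τ = 210 × 1.9 = 399 N·m clockwise.
Net moment of the loads = 399 N·m clockwise.
The upward force F acts at the right end, arm 5.5 m, giving F × 5.5 counterclockwise.
Balancing moments: F × 5.5 = 399, giving F = 399 / 5.5 = 72.5 N.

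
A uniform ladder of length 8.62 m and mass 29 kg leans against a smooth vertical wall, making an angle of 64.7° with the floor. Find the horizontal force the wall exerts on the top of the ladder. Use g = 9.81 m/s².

N_wall ≈ 67.2 N

Take moments about the foot of the ladder.
Ladder weight 29×9.81 = 284.5 N acts at 4.31 m along the ladder; its horizontal arm is 4.31·cos64.7° = 1.842 m → τ = 524 N·m clockwise.
Wall normal N acts horizontally at the top; its moment arm is the height L sinθ = 8.62·sin64.7° = 7.793 m, counterclockwise.
Balancing moments: N × 7.793 = 524, giving N = 67.2 N.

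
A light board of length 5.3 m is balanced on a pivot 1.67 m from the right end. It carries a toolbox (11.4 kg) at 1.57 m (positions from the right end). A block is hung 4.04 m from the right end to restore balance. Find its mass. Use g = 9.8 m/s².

Taking torques about the pivot (at 1.67 m from the right end):
Toolbox: 11.4 × 9.8 = 111.7 N down at 1.57 m → arm 0.1 m, τ = 111.7 × 0.1 = 11.17 N·m clockwise.
Net moment of known loads = 11.17 N·m clockwise.
An unknown mass m at 4.04 m has arm 2.37 m; its moment is m·g·2.37 counterclockwise.
For rotational equilibrium, m × 9.8 × 2.37 = 11.17, so m = 11.17 / (9.8 × 2.37) = 0.481 kg.

m ≈ 0.481 kg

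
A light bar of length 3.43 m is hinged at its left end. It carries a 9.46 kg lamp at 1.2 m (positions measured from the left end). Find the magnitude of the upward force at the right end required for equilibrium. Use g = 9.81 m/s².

About the left end:
Lamp: 9.46 × 9.81 = 92.8 N down at 1.2 m → arm 1.2 m, τ = 92.8 × 1.2 = 111.4 N·m clockwise.
Net moment of the loads = 111.4 N·m clockwise.
The upward force F acts at the right end, arm 3.43 m, giving F × 3.43 counterclockwise.
For rotational equilibrium, F × 3.43 = 111.4, so F = 111.4 / 3.43 = 32.5 N.

F ≈ 32.5 N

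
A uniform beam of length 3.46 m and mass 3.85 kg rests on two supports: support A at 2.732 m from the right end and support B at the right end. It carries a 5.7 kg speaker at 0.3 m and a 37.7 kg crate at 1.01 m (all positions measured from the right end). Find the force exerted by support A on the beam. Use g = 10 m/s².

R_A ≈ 170 N

Taking torques about support B:
Beam weight: 3.85 × 10 = 38.5 N down at 1.73 m → arm 1.73 m, τ = 38.5 × 1.73 = 66.61 N·m counterclockwise.
Speaker: 5.7 × 10 = 57 N down at 0.3 m → arm 0.3 m, τ = 57 × 0.3 = 17.1 N·m counterclockwise.
Crate: 37.7 × 10 = 377 N down at 1.01 m → arm 1.01 m, τ = 377 × 1.01 = 380.8 N·m counterclockwise.
Net load moment about support B = 464.5 N·m counterclockwise.
Reaction R at support A is upward at 2.732 m, arm 2.732 m → moment R × 2.732 clockwise.
For rotational equilibrium, R × 2.732 = 464.5, so R = 170 N.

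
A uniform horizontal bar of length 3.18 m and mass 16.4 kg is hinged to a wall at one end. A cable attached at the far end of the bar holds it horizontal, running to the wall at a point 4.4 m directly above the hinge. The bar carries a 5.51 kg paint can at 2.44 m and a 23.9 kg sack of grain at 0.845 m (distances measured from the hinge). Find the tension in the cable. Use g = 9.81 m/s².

Sum moments about the hinge (the unknown hinge reaction has zero arm there).
Beam weight: 16.4 × 9.81 = 160.9 N down at 1.59 m → arm 1.59 m, τ = 160.9 × 1.59 = 255.8 N·m clockwise.
Paint can: 5.51 × 9.81 = 54.05 N down at 2.44 m → arm 2.44 m, τ = 54.05 × 2.44 = 131.9 N·m clockwise.
Sack of grain: 23.9 × 9.81 = 234.5 N down at 0.845 m → arm 0.845 m, τ = 234.5 × 0.845 = 198.2 N·m clockwise.
Total clockwise load moment = 585.9 N·m.
The cable tension T acts at 3.18 m; only its component perpendicular to the bar, T sinθ, produces torque. sinθ = h/√(h²+d²) = 4.4/√(4.4²+3.18²) = 0.8105.
For rotational equilibrium, T × 3.18 × 0.8105 = 585.9, so T = 585.9 / 2.577 = 227 N.

T ≈ 227 N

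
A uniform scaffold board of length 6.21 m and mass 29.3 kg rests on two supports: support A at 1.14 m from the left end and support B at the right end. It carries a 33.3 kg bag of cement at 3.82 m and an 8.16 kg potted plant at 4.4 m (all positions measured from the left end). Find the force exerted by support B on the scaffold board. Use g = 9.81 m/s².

R_B ≈ 336 N

Taking torques about support A:
Beam weight: 29.3 × 9.81 = 287.4 N down at 3.105 m → arm 1.965 m, τ = 287.4 × 1.965 = 564.7 N·m clockwise.
Bag of cement: 33.3 × 9.81 = 326.7 N down at 3.82 m → arm 2.68 m, τ = 326.7 × 2.68 = 875.6 N·m clockwise.
Potted plant: 8.16 × 9.81 = 80.05 N down at 4.4 m → arm 3.26 m, τ = 80.05 × 3.26 = 261 N·m clockwise.
Net load moment about support A = 1701 N·m clockwise.
Reaction R at support B is upward at 6.21 m, arm 5.07 m → moment R × 5.07 counterclockwise.
Στ = 0 ⇒ R × 5.07 = 1701 ⇒ R = 336 N.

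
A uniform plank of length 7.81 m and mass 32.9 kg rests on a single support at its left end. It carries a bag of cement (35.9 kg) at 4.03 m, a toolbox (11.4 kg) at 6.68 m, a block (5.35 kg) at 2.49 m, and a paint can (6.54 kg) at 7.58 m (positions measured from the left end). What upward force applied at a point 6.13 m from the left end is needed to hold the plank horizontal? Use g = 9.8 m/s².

F ≈ 659 N

Choose the left end as the axis so the unknown pivot reaction has zero arm there.
Beam weight: 32.9 × 9.8 = 322.4 N down at 3.905 m → arm 3.905 m, τ = 322.4 × 3.905 = 1259 N·m clockwise.
Bag of cement: 35.9 × 9.8 = 351.8 N down at 4.03 m → arm 4.03 m, τ = 351.8 × 4.03 = 1418 N·m clockwise.
Toolbox: 11.4 × 9.8 = 111.7 N down at 6.68 m → arm 6.68 m, τ = 111.7 × 6.68 = 746.2 N·m clockwise.
Block: 5.35 × 9.8 = 52.43 N down at 2.49 m → arm 2.49 m, τ = 52.43 × 2.49 = 130.6 N·m clockwise.
Paint can: 6.54 × 9.8 = 64.09 N down at 7.58 m → arm 7.58 m, τ = 64.09 × 7.58 = 485.8 N·m clockwise.
Net moment of the loads = 4040 N·m clockwise.
The upward force F acts at a point 6.13 m from the left end, arm 6.13 m, giving F × 6.13 counterclockwise.
Setting net torque to zero: F × 6.13 = 4040 → F = 4040 / 6.13 = 659 N.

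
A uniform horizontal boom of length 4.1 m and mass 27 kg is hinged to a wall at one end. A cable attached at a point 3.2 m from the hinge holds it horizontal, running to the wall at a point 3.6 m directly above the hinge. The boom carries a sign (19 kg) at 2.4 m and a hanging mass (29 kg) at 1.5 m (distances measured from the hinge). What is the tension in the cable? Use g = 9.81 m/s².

T ≈ 592 N

Take moments about the hinge.
Beam weight: 27 × 9.81 = 264.9 N down at 2.05 m → arm 2.05 m, τ = 264.9 × 2.05 = 543 N·m clockwise.
Sign: 19 × 9.81 = 186.4 N down at 2.4 m → arm 2.4 m, τ = 186.4 × 2.4 = 447.4 N·m clockwise.
Hanging mass: 29 × 9.81 = 284.5 N down at 1.5 m → arm 1.5 m, τ = 284.5 × 1.5 = 426.8 N·m clockwise.
Total clockwise load moment = 1417 N·m.
The cable tension T acts at 3.2 m; only its component perpendicular to the boom, T sinθ, produces torque. sinθ = h/√(h²+d²) = 3.6/√(3.6²+3.2²) = 0.7474.
Setting net torque to zero: T × 3.2 × 0.7474 = 1417 → T = 1417 / 2.392 = 592 N.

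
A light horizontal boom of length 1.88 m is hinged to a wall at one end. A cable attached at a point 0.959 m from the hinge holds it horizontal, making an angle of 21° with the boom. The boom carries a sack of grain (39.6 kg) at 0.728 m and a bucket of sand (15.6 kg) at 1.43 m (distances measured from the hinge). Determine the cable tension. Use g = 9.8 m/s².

T ≈ 1460 N

Choose the hinge as the axis so the unknown hinge reaction has zero arm there.
Sack of grain: 39.6 × 9.8 = 388.1 N down at 0.728 m → arm 0.728 m, τ = 388.1 × 0.728 = 282.5 N·m clockwise.
Bucket of sand: 15.6 × 9.8 = 152.9 N down at 1.43 m → arm 1.43 m, τ = 152.9 × 1.43 = 218.6 N·m clockwise.
Total clockwise load moment = 501.1 N·m.
The cable tension T acts at 0.959 m; only its component perpendicular to the boom, T sinθ, produces torque. sin 21° = 0.3584.
For rotational equilibrium, T × 0.959 × 0.3584 = 501.1, so T = 501.1 / 0.3437 = 1460 N.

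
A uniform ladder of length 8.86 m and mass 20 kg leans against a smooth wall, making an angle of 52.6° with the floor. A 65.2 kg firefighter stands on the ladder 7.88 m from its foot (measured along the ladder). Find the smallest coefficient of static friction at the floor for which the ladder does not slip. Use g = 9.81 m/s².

μ_min ≈ 0.61

Sum moments about the foot of the ladder (the floor normal and friction both act there and drop out).
Ladder weight 20×9.81 = 196.2 N acts at 4.43 m along the ladder; its horizontal arm is 4.43·cos52.6° = 2.691 m → τ = 528 N·m clockwise.
Firefighter: 65.2×9.81 = 639.6 N at 7.88 m → arm 4.786 m → τ = 3061 N·m clockwise.
Wall normal N acts horizontally at the top; its moment arm is the height L sinθ = 8.86·sin52.6° = 7.039 m, counterclockwise.
Balancing moments: N × 7.039 = 3589, giving N = 509.9 N.
ΣFx = 0 ⇒ f = N_wall = 509.9 N. ΣFy = 0 ⇒ N_floor = 835.8 N.
μ_min = f / N_floor = 509.9 / 835.8 = 0.61.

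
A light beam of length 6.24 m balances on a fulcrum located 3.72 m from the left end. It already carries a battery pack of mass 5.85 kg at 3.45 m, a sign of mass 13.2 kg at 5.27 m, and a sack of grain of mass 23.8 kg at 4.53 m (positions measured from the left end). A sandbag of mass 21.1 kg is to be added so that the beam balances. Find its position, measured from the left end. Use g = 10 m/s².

About the fulcrum (at 3.72 m from the left end):
Battery pack: 5.85 × 10 = 58.5 N down at 3.45 m → arm 0.27 m, τ = 58.5 × 0.27 = 15.8 N·m counterclockwise.
Sign: 13.2 × 10 = 132 N down at 5.27 m → arm 1.55 m, τ = 132 × 1.55 = 204.6 N·m clockwise.
Sack of grain: 23.8 × 10 = 238 N down at 4.53 m → arm 0.81 m, τ = 238 × 0.81 = 192.8 N·m clockwise.
Net moment of existing loads = 381.6 N·m clockwise.
The sandbag weighs 21.1 × 10 = 211 N and must supply an equal counterclockwise moment, so its lever arm about the fulcrum is 381.6 / 211 = 1.81 m.
That puts it at 3.72 − 1.81 = 1.91 m from the left end.

x ≈ 1.91 m from the left end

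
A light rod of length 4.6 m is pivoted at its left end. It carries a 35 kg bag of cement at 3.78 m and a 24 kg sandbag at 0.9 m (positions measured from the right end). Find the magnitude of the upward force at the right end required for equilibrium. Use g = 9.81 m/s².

Sum moments about the left end (the unknown pivot reaction has zero arm there).
Bag of cement: 35 × 9.81 = 343.4 N down at 3.78 m → arm 0.82 m, τ = 343.4 × 0.82 = 281.6 N·m clockwise.
Sandbag: 24 × 9.81 = 235.4 N down at 0.9 m → arm 3.7 m, τ = 235.4 × 3.7 = 871 N·m clockwise.
Net moment of the loads = 1153 N·m clockwise.
The upward force F acts at the right end, arm 4.6 m, giving F × 4.6 counterclockwise.
Στ = 0 ⇒ F × 4.6 = 1153 ⇒ F = 1153 / 4.6 = 251 N.

F ≈ 251 N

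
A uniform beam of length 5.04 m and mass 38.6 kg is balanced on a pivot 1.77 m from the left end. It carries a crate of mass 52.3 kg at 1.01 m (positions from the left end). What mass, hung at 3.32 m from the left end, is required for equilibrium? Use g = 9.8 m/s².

Taking torques about the pivot (at 1.77 m from the left end):
Beam weight: 38.6 × 9.8 = 378.3 N down at 2.52 m → arm 0.75 m, τ = 378.3 × 0.75 = 283.7 N·m clockwise.
Crate: 52.3 × 9.8 = 512.5 N down at 1.01 m → arm 0.76 m, τ = 512.5 × 0.76 = 389.5 N·m counterclockwise.
Net moment of known loads = 105.8 N·m counterclockwise.
An unknown mass m at 3.32 m has arm 1.55 m; its moment is m·g·1.55 clockwise.
For rotational equilibrium, m × 9.8 × 1.55 = 105.8, so m = 105.8 / (9.8 × 1.55) = 6.97 kg.

m ≈ 6.97 kg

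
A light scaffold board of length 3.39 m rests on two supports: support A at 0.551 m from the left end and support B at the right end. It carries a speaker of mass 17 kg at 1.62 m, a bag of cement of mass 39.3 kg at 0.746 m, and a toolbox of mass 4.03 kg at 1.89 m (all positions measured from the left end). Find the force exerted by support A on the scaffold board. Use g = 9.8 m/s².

Sum moments about support B (its reaction then has zero moment arm).
Speaker: 17 × 9.8 = 166.6 N down at 1.62 m → arm 1.77 m, τ = 166.6 × 1.77 = 294.9 N·m counterclockwise.
Bag of cement: 39.3 × 9.8 = 385.1 N down at 0.746 m → arm 2.644 m, τ = 385.1 × 2.644 = 1018 N·m counterclockwise.
Toolbox: 4.03 × 9.8 = 39.49 N down at 1.89 m → arm 1.5 m, τ = 39.49 × 1.5 = 59.23 N·m counterclockwise.
Net load moment about support B = 1372 N·m counterclockwise.
Reaction R at support A is upward at 0.551 m, arm 2.839 m → moment R × 2.839 clockwise.
Balancing moments: R × 2.839 = 1372, giving R = 483 N.

R_A ≈ 483 N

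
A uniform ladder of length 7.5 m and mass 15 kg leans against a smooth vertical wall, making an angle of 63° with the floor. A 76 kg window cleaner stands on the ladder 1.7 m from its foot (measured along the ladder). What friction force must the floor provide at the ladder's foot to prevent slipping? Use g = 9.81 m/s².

About the foot of the ladder:
Ladder weight 15×9.81 = 147.2 N acts at 3.75 m along the ladder; its horizontal arm is 3.75·cos63° = 1.702 m → τ = 250.5 N·m clockwise.
Window cleaner: 76×9.81 = 745.6 N at 1.7 m → arm 0.7718 m → τ = 575.5 N·m clockwise.
Wall normal N acts horizontally at the top; its moment arm is the height L sinθ = 7.5·sin63° = 6.683 m, counterclockwise.
For rotational equilibrium, N × 6.683 = 826, so N = 124 N.
ΣFx = 0: friction at the foot balances the wall's push, so f = N_wall = 124 N.

f ≈ 124 N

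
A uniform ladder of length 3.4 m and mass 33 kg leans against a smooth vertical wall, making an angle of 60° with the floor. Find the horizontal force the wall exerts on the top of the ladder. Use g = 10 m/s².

N_wall ≈ 95.3 N

Choose the foot of the ladder as the axis so the floor normal and friction both act there and drop out.
Ladder weight 33×10 = 330 N acts at 1.7 m along the ladder; its horizontal arm is 1.7·cos60° = 0.85 m → τ = 280.5 N·m clockwise.
Wall normal N acts horizontally at the top; its moment arm is the height L sinθ = 3.4·sin60° = 2.944 m, counterclockwise.
Setting net torque to zero: N × 2.944 = 280.5 → N = 95.3 N.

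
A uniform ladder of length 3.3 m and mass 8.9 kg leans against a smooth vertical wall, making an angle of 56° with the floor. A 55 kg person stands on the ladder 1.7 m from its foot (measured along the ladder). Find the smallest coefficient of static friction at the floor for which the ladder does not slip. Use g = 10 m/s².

About the foot of the ladder:
Ladder weight 8.9×10 = 89 N acts at 1.65 m along the ladder; its horizontal arm is 1.65·cos56° = 0.9227 m → τ = 82.12 N·m clockwise.
Person: 55×10 = 550 N at 1.7 m → arm 0.9506 m → τ = 522.8 N·m clockwise.
Wall normal N acts horizontally at the top; its moment arm is the height L sinθ = 3.3·sin56° = 2.736 m, counterclockwise.
Στ = 0 ⇒ N × 2.736 = 604.9 ⇒ N = 221.1 N.
ΣFx = 0 ⇒ f = N_wall = 221.1 N. ΣFy = 0 ⇒ N_floor = 639 N.
μ_min = f / N_floor = 221.1 / 639 = 0.346.

μ_min ≈ 0.346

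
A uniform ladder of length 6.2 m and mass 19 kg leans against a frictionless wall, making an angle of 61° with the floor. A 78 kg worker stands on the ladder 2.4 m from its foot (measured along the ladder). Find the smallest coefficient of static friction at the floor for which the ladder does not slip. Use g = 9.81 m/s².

Choose the foot of the ladder as the axis so the floor normal and friction both act there and drop out.
Ladder weight 19×9.81 = 186.4 N acts at 3.1 m along the ladder; its horizontal arm is 3.1·cos61° = 1.503 m → τ = 280.2 N·m clockwise.
Worker: 78×9.81 = 765.2 N at 2.4 m → arm 1.164 m → τ = 890.7 N·m clockwise.
Wall normal N acts horizontally at the top; its moment arm is the height L sinθ = 6.2·sin61° = 5.423 m, counterclockwise.
Setting net torque to zero: N × 5.423 = 1171 → N = 215.9 N.
ΣFx = 0 ⇒ f = N_wall = 215.9 N. ΣFy = 0 ⇒ N_floor = 951.6 N.
μ_min = f / N_floor = 215.9 / 951.6 = 0.227.

μ_min ≈ 0.227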